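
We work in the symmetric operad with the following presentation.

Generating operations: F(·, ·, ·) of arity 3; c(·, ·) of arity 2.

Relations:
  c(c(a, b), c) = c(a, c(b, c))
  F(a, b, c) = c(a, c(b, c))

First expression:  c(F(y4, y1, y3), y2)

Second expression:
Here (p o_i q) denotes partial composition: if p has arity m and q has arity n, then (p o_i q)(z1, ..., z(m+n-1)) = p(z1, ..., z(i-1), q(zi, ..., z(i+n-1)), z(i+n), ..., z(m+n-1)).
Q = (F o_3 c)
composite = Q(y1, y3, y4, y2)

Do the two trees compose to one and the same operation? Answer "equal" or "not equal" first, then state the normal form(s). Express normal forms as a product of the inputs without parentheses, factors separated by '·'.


Normal form of the first expression: y4 · y1 · y3 · y2
Normal form of the second expression: y1 · y3 · y4 · y2
No match — not equal.

not equal; first: y4 · y1 · y3 · y2; second: y1 · y3 · y4 · y2


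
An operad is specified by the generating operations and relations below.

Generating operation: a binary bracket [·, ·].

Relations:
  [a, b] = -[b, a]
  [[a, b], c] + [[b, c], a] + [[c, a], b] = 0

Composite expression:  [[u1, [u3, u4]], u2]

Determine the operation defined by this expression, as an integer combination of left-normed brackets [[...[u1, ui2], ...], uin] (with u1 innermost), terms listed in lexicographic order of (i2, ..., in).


[[[u1, u3], u4], u2] - [[[u1, u4], u3], u2]

Antisymmetry and Jacobi reduce to u1-anchored left-normed brackets.
Composite bracket: [[u1, [u3, u4]], u2]
Expanding via [a, b] = ab - ba: 8 signed words (2^3 = 8).
The u1-initial words carry the normal form:
  word u1u3u4u2 has sign +1, contributing +[[[u1, u3], u4], u2]
  word u1u4u3u2 has sign -1, contributing -[[[u1, u4], u3], u2]


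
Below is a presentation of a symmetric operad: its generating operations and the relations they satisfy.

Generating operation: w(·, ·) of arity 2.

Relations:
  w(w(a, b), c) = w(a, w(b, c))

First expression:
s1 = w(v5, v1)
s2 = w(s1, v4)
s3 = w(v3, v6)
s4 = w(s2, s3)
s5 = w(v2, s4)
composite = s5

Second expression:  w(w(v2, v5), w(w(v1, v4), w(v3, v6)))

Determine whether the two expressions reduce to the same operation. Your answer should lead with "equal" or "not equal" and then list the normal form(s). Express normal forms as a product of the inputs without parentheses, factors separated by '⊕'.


The first composite normalizes to v2 ⊕ v5 ⊕ v1 ⊕ v4 ⊕ v3 ⊕ v6
The second composite normalizes to v2 ⊕ v5 ⊕ v1 ⊕ v4 ⊕ v3 ⊕ v6
The normal forms match — equal.

equal: each reduces to v2 ⊕ v5 ⊕ v1 ⊕ v4 ⊕ v3 ⊕ v6


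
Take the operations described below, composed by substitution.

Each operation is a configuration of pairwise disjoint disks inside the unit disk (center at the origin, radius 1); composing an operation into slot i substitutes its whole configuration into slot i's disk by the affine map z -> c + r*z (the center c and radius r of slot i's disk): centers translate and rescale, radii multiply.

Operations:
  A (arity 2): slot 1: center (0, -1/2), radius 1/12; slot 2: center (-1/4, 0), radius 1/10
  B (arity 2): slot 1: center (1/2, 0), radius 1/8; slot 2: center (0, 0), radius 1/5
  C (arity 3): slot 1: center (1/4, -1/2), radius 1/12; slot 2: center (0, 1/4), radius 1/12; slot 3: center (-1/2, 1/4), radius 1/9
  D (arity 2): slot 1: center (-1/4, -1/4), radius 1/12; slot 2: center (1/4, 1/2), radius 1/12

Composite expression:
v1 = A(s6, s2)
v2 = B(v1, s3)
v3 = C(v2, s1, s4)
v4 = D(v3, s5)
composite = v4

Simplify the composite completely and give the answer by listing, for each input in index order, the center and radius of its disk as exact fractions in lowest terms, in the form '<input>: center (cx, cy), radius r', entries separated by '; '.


Only the slot chain above each s matters under D; compose those maps.
for s6, the 4-step affine chain lands on center (-65/288, -673/2304), radius 1/13824
for s2, the 4-step affine chain lands on center (-347/1536, -7/24), radius 1/11520
for s3, the 3-step affine chain lands on center (-11/48, -7/24), radius 1/720
for s1, the 2-step affine chain lands on center (-1/4, -11/48), radius 1/144
for s4, the 2-step affine chain lands on center (-7/24, -11/48), radius 1/108
for s5, the 1-step affine chain lands on center (1/4, 1/2), radius 1/12

s1: center (-1/4, -11/48), radius 1/144; s2: center (-347/1536, -7/24), radius 1/11520; s3: center (-11/48, -7/24), radius 1/720; s4: center (-7/24, -11/48), radius 1/108; s5: center (1/4, 1/2), radius 1/12; s6: center (-65/288, -673/2304), radius 1/13824


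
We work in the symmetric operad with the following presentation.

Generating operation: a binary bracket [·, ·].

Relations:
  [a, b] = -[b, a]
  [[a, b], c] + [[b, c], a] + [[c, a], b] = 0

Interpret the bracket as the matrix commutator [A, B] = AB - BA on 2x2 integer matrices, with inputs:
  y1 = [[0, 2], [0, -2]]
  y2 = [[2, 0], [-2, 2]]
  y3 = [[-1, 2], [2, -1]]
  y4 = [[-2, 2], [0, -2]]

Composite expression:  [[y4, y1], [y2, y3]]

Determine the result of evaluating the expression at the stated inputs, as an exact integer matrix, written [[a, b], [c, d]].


[[0, 32], [0, 0]]

[y4, y1] = [[0, -4], [0, 0]]
[y2, y3] = [[4, 0], [0, -4]]
[[y4, y1], [y2, y3]] = [[0, 32], [0, 0]]


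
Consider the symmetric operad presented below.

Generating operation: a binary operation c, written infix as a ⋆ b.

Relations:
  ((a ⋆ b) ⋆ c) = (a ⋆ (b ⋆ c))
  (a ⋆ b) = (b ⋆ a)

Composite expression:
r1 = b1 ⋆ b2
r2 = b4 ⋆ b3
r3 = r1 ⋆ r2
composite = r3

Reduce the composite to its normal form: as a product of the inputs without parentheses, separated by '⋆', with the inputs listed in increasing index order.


b1 ⋆ b2 ⋆ b3 ⋆ b4

Both nesting and order wash out for c; what remains is which b's occur.
(b1 ⋆ b2) reduces to b1 ⋆ b2
(b4 ⋆ b3) reduces to b4 ⋆ b3
((b1 ⋆ b2) ⋆ (b4 ⋆ b3)) reduces to b1 ⋆ b2 ⋆ b4 ⋆ b3
the factors in increasing index order: b1 ⋆ b2 ⋆ b3 ⋆ b4


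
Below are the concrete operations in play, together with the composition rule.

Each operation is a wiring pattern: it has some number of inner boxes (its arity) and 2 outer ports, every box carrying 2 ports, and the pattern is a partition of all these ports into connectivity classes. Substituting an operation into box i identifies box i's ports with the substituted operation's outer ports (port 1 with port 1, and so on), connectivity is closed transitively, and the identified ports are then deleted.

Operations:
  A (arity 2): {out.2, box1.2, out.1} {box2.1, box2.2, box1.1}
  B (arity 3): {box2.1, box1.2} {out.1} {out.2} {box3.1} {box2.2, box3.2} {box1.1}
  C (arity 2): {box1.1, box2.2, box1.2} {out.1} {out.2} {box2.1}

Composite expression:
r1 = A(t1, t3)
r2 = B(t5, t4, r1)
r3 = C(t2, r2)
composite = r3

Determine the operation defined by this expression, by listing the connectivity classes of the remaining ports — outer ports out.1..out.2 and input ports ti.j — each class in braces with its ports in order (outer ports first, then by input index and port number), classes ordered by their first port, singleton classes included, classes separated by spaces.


{out.1} {out.2} {t1.1, t3.1, t3.2} {t1.2, t4.2} {t2.1, t2.2} {t4.1, t5.2} {t5.1}

Connectivity passes through glued C-boundaries; trace each wire chain.
after A, the pattern on (t1, t3) reads {out.1, out.2, t1.2} {t1.1, t3.1, t3.2} (out.j = its outer ports)
after B, the pattern on (t5, t4, t1, t3) reads {out.1} {out.2} {t1.1, t3.1, t3.2} {t1.2, t4.2} {t4.1, t5.2} {t5.1} (out.j = its outer ports)
after C, the pattern on (t2, t5, t4, t1, t3) reads {out.1} {out.2} {t1.1, t3.1, t3.2} {t1.2, t4.2} {t2.1, t2.2} {t4.1, t5.2} {t5.1} (out.j = its outer ports)


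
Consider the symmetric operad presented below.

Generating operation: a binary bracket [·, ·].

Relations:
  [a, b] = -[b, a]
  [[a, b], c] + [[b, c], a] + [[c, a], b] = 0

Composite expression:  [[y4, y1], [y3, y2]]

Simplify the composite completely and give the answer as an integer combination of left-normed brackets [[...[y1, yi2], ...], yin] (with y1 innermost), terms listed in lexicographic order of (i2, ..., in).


[[[y1, y4], y2], y3] - [[[y1, y4], y3], y2]

Antisymmetry and Jacobi reduce to y1-anchored left-normed brackets.
Composite bracket: [[y4, y1], [y3, y2]]
The bracket unfolds into 8 signed words via [a, b] = ab - ba (2^3 = 8).
Coefficients come from the y1-initial words:
  y1y4y2y3 (sign +1) contributes +[[[y1, y4], y2], y3]
  y1y4y3y2 (sign -1) contributes -[[[y1, y4], y3], y2]


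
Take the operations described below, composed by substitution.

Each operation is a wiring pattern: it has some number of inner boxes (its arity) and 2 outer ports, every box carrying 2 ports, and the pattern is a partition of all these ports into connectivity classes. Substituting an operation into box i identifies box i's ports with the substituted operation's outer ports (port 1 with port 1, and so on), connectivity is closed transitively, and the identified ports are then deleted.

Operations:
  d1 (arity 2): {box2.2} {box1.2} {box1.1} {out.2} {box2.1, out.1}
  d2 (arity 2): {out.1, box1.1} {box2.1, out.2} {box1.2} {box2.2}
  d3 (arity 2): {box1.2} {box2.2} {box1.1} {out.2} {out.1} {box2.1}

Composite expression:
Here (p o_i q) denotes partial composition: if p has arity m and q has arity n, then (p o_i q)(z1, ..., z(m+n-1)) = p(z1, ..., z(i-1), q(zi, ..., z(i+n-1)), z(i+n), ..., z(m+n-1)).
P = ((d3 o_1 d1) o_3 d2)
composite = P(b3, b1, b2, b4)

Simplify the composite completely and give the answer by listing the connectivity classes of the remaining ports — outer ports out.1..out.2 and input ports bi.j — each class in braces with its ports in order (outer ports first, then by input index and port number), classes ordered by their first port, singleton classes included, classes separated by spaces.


{out.1} {out.2} {b1.1} {b1.2} {b2.1} {b2.2} {b3.1} {b3.2} {b4.1} {b4.2}

Reachability decides: close wires over d3-identified ports.
the subtree at d1 composes to {out.1, b1.1} {out.2} {b1.2} {b3.1} {b3.2} on (b3, b1); out.j = own outer ports
the subtree at d2 composes to {out.1, b2.1} {out.2, b4.1} {b2.2} {b4.2} on (b2, b4); out.j = own outer ports
the subtree at d3 composes to {out.1} {out.2} {b1.1} {b1.2} {b2.1} {b2.2} {b3.1} {b3.2} {b4.1} {b4.2} on (b3, b1, b2, b4); out.j = own outer ports


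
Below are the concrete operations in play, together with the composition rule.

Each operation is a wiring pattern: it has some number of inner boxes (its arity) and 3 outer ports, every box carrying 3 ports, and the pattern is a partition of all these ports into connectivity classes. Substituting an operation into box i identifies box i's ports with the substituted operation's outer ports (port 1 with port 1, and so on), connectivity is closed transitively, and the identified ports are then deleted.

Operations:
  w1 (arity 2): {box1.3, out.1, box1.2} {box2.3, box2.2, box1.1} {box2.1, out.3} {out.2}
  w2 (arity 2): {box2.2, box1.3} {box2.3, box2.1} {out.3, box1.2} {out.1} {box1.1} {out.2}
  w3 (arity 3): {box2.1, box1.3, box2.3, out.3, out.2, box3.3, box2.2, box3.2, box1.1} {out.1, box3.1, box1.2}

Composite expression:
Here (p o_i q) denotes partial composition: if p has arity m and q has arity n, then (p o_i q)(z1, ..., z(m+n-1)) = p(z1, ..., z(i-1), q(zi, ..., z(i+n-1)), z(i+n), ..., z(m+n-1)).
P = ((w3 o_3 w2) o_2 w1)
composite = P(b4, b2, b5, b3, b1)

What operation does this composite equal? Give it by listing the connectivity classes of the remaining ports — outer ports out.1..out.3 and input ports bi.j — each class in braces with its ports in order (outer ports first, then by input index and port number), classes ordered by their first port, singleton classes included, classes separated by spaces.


After gluing at w3, chains via deleted ports link the b-ports.
through w1, on inputs (b2, b5): {out.1, b2.2, b2.3} {out.2} {out.3, b5.1} {b2.1, b5.2, b5.3} (out.j = stage outer ports)
through w2, on inputs (b3, b1): {out.1} {out.2} {out.3, b3.2} {b1.1, b1.3} {b1.2, b3.3} {b3.1} (out.j = stage outer ports)
through w3, on inputs (b4, b2, b5, b3, b1): {out.1, b4.2} {out.2, out.3, b2.2, b2.3, b3.2, b4.1, b4.3, b5.1} {b1.1, b1.3} {b1.2, b3.3} {b2.1, b5.2, b5.3} {b3.1} (out.j = stage outer ports)

{out.1, b4.2} {out.2, out.3, b2.2, b2.3, b3.2, b4.1, b4.3, b5.1} {b1.1, b1.3} {b1.2, b3.3} {b2.1, b5.2, b5.3} {b3.1}


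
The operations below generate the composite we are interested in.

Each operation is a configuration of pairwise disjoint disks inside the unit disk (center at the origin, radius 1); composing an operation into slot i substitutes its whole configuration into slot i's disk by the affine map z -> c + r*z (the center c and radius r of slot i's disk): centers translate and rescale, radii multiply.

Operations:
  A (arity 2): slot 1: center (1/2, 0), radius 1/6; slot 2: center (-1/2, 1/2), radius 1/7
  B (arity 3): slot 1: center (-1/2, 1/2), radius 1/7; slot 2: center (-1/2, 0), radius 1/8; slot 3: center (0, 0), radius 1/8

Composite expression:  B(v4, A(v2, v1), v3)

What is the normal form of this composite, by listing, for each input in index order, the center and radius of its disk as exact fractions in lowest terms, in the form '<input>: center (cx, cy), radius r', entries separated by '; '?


Below B, radii multiply path by path; the v-disk centers shift.
tracing v4 down its 1-map path: center (-1/2, 1/2), radius 1/7
tracing v2 down its 2-map path: center (-7/16, 0), radius 1/48
tracing v1 down its 2-map path: center (-9/16, 1/16), radius 1/56
tracing v3 down its 1-map path: center (0, 0), radius 1/8

v1: center (-9/16, 1/16), radius 1/56; v2: center (-7/16, 0), radius 1/48; v3: center (0, 0), radius 1/8; v4: center (-1/2, 1/2), radius 1/7


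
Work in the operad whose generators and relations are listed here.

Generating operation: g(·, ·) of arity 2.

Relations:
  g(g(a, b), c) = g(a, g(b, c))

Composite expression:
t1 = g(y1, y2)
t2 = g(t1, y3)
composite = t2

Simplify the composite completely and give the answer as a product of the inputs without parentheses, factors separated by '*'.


y1 * y2 * y3

Every regrouping of g is equal, so read the y-inputs in written order.
g(y1, y2) unparenthesizes to y1 * y2
g(g(y1, y2), y3) unparenthesizes to y1 * y2 * y3


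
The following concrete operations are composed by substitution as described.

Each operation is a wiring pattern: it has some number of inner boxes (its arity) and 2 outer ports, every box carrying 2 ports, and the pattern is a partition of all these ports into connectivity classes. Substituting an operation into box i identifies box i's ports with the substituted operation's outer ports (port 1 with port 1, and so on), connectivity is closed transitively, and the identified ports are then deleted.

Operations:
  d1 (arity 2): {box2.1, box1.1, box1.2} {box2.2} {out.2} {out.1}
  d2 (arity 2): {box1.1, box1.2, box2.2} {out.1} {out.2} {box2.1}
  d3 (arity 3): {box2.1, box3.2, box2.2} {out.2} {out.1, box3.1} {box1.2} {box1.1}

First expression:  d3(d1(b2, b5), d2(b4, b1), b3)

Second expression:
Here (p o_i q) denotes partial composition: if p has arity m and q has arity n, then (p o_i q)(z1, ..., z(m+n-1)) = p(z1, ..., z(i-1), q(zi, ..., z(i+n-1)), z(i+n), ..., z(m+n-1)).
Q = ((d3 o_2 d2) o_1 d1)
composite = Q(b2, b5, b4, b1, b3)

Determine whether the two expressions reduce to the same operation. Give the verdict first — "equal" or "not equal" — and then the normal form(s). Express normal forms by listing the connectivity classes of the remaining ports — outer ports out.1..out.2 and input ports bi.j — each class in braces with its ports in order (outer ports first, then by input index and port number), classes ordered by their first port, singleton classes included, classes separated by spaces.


In normal form, the first expression is {out.1, b3.1} {out.2} {b1.1} {b1.2, b4.1, b4.2} {b2.1, b2.2, b5.1} {b3.2} {b5.2}
In normal form, the second expression is {out.1, b3.1} {out.2} {b1.1} {b1.2, b4.1, b4.2} {b2.1, b2.2, b5.1} {b3.2} {b5.2}
Both agree, so they are equal.

equal; the common form is {out.1, b3.1} {out.2} {b1.1} {b1.2, b4.1, b4.2} {b2.1, b2.2, b5.1} {b3.2} {b5.2}


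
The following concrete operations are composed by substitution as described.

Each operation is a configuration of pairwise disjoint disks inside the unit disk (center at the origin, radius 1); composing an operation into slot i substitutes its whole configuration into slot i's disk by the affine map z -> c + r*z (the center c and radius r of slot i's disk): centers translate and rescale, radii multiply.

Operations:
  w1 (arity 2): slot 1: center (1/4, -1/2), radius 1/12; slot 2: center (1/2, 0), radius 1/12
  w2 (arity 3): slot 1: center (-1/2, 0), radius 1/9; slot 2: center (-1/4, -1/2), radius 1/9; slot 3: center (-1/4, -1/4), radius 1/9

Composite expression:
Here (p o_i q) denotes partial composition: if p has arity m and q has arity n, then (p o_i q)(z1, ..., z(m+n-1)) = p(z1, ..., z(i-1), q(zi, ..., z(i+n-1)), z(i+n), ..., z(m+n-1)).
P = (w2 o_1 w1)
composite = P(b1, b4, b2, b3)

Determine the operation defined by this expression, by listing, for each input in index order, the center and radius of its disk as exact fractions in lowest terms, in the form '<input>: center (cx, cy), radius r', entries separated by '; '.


b1: center (-17/36, -1/18), radius 1/108; b2: center (-1/4, -1/2), radius 1/9; b3: center (-1/4, -1/4), radius 1/9; b4: center (-4/9, 0), radius 1/108

Below w2, radii multiply path by path; the b-disk centers shift.
b1 passes through 2 substitutions, ending at center (-17/36, -1/18), radius 1/108
b4 passes through 2 substitutions, ending at center (-4/9, 0), radius 1/108
b2 passes through 1 substitution, ending at center (-1/4, -1/2), radius 1/9
b3 passes through 1 substitution, ending at center (-1/4, -1/4), radius 1/9


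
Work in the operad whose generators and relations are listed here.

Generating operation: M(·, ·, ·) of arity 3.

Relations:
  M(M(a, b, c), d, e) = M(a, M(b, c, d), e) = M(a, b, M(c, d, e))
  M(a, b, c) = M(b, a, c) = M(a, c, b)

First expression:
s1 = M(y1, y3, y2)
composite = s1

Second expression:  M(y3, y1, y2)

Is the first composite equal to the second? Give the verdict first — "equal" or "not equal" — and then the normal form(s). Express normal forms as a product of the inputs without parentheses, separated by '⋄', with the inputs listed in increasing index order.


equal; both compose to y1 ⋄ y2 ⋄ y3

In normal form, the first expression is y1 ⋄ y2 ⋄ y3
In normal form, the second expression is y1 ⋄ y2 ⋄ y3
Both agree, so they are equal.


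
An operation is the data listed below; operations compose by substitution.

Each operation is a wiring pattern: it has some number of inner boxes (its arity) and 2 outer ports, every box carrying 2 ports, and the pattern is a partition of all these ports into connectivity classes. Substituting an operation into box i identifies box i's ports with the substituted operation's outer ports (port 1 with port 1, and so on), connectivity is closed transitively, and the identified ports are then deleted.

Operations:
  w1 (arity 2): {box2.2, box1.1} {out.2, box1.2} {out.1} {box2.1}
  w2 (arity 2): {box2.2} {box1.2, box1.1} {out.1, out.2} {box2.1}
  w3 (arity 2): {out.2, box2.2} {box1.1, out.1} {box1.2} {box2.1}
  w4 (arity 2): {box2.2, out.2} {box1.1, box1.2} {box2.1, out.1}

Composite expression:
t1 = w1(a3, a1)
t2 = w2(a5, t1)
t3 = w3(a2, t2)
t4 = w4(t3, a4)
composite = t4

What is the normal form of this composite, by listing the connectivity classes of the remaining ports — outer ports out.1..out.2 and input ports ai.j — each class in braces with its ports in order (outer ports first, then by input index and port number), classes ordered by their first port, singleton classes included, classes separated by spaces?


Treat the ports identified at w4 as solder joints: merge, then drop.
w1 over (a3, a1) gives {out.1} {out.2, a3.2} {a1.1} {a1.2, a3.1}, out.j being that stage's outer ports
w2 over (a5, a3, a1) gives {out.1, out.2} {a1.1} {a1.2, a3.1} {a3.2} {a5.1, a5.2}, out.j being that stage's outer ports
w3 over (a2, a5, a3, a1) gives {out.1, a2.1} {out.2} {a1.1} {a1.2, a3.1} {a2.2} {a3.2} {a5.1, a5.2}, out.j being that stage's outer ports
w4 over (a2, a5, a3, a1, a4) gives {out.1, a4.1} {out.2, a4.2} {a1.1} {a1.2, a3.1} {a2.1} {a2.2} {a3.2} {a5.1, a5.2}, out.j being that stage's outer ports

{out.1, a4.1} {out.2, a4.2} {a1.1} {a1.2, a3.1} {a2.1} {a2.2} {a3.2} {a5.1, a5.2}


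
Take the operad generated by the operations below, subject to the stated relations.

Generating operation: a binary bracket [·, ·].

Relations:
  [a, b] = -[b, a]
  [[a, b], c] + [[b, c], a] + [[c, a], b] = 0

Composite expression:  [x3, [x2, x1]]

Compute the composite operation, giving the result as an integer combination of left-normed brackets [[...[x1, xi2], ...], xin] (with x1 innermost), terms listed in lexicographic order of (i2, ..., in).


[[x1, x2], x3]

Antisymmetry and Jacobi reduce to x1-anchored left-normed brackets.
Composite bracket: [x3, [x2, x1]]
Each bracket splits as ab - ba, giving 4 signed words (2^2 = 4).
Collect the words opening with x1:
  word x1x2x3 has sign +1, contributing +[[x1, x2], x3]


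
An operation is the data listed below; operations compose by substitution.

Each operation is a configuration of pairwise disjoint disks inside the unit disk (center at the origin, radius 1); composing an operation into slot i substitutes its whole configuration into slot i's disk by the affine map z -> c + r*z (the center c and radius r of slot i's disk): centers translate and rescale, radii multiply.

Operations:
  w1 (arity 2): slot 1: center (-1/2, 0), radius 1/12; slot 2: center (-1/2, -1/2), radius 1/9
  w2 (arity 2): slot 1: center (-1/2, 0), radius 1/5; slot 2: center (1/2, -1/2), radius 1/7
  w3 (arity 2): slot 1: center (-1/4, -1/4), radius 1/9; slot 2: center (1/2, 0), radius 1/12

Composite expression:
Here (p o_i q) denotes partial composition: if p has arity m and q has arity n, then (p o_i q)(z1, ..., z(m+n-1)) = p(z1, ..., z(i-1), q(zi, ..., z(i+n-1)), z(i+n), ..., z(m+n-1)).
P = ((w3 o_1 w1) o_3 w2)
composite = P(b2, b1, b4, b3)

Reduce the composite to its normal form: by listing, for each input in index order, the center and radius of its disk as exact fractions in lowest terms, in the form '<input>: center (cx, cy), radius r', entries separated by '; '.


b1: center (-11/36, -11/36), radius 1/81; b2: center (-11/36, -1/4), radius 1/108; b3: center (13/24, -1/24), radius 1/84; b4: center (11/24, 0), radius 1/60


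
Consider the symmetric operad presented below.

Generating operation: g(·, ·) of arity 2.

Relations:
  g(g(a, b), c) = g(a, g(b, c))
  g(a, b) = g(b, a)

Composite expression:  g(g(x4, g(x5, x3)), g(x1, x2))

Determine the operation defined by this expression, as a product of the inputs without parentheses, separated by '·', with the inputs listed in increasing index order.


x1 · x2 · x3 · x4 · x5

Any arrangement under g is one operation, so sort the x-inputs.
g(x5, x3) spells out as x5 · x3
g(x4, g(x5, x3)) spells out as x4 · x5 · x3
g(x1, x2) spells out as x1 · x2
g(g(x4, g(x5, x3)), g(x1, x2)) spells out as x4 · x5 · x3 · x1 · x2
reordering the factors by index: x1 · x2 · x3 · x4 · x5


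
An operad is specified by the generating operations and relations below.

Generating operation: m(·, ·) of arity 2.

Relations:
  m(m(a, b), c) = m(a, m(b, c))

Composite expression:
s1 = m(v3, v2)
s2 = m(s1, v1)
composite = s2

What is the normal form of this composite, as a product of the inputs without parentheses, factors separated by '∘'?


v3 ∘ v2 ∘ v1

The m-tree's shape is irrelevant; the v-reading-order decides.
m(v3, v2) linearizes to v3 ∘ v2
m(m(v3, v2), v1) linearizes to v3 ∘ v2 ∘ v1


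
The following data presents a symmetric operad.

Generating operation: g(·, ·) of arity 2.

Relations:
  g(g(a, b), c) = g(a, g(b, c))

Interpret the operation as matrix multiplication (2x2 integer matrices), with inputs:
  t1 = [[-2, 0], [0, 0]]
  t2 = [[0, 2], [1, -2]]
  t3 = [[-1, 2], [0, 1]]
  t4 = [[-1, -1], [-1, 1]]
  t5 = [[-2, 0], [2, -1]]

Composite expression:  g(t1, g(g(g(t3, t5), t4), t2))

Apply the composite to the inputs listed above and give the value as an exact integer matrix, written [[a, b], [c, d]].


[[16, -16], [0, 0]]

g(t3, t5) = [[6, -2], [2, -1]]
g(g(t3, t5), t4) = [[-4, -8], [-1, -3]]
g(g(g(t3, t5), t4), t2) = [[-8, 8], [-3, 4]]
g(t1, g(g(g(t3, t5), t4), t2)) = [[16, -16], [0, 0]]


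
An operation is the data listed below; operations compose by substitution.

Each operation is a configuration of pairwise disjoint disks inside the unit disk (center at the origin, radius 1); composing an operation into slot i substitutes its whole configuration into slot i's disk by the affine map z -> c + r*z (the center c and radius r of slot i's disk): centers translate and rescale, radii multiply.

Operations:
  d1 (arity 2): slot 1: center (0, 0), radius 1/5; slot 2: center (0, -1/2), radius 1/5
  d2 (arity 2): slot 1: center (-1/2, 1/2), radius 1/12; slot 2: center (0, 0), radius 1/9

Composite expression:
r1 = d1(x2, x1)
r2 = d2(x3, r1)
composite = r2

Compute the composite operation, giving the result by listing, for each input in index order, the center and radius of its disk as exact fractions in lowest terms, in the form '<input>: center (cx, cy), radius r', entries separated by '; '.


Affine substitution under d2: radii multiply and x-centers shift.
for x3, the 1-step affine chain lands on center (-1/2, 1/2), radius 1/12
for x2, the 2-step affine chain lands on center (0, 0), radius 1/45
for x1, the 2-step affine chain lands on center (0, -1/18), radius 1/45

x1: center (0, -1/18), radius 1/45; x2: center (0, 0), radius 1/45; x3: center (-1/2, 1/2), radius 1/12


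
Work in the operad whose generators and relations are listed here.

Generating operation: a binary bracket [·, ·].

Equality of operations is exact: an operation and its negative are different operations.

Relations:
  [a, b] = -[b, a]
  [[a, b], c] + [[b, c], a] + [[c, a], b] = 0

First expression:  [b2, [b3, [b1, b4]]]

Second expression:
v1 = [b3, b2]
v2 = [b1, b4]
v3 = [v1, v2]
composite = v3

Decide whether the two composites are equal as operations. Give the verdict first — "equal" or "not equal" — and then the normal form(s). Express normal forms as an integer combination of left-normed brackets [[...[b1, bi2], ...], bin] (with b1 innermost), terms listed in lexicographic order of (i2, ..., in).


Normal form of the first expression: [[[b1, b4], b3], b2]
Normal form of the second expression: [[[b1, b4], b2], b3] - [[[b1, b4], b3], b2]
No match — not equal.

not equal; first: [[[b1, b4], b3], b2]; second: [[[b1, b4], b2], b3] - [[[b1, b4], b3], b2]


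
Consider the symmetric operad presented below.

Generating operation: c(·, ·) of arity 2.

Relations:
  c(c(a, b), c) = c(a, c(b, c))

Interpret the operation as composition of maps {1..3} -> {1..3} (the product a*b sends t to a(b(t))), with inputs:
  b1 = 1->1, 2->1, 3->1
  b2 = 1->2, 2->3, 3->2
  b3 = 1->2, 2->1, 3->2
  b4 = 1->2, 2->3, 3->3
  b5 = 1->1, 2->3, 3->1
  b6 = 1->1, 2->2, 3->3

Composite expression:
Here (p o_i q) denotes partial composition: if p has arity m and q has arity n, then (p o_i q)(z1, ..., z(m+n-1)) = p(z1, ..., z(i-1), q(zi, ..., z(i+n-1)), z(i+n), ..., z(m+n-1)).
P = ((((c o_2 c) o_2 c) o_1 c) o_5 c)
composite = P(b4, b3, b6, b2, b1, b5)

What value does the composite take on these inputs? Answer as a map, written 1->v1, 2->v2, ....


1->2, 2->2, 3->2

c(b4, b3) = 1->3, 2->2, 3->3
c(b6, b2) = 1->2, 2->3, 3->2
c(b1, b5) = 1->1, 2->1, 3->1
c(c(b6, b2), c(b1, b5)) = 1->2, 2->2, 3->2
c(c(b4, b3), c(c(b6, b2), c(b1, b5))) = 1->2, 2->2, 3->2


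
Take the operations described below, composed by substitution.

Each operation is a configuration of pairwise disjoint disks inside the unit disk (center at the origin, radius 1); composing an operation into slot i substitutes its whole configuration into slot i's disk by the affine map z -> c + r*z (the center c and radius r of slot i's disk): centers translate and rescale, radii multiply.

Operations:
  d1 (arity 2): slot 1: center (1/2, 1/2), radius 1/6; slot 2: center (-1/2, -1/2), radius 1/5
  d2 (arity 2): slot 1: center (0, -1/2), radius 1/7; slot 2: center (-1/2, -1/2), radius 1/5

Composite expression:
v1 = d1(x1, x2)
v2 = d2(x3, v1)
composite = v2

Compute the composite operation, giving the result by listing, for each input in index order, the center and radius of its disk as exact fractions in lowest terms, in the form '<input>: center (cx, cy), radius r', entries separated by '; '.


x1: center (-2/5, -2/5), radius 1/30; x2: center (-3/5, -3/5), radius 1/25; x3: center (0, -1/2), radius 1/7

Follow each x-input down from d2: c' goes to c + r*c', radius to r*r'.
for x3, the 1-step affine chain lands on center (0, -1/2), radius 1/7
for x1, the 2-step affine chain lands on center (-2/5, -2/5), radius 1/30
for x2, the 2-step affine chain lands on center (-3/5, -3/5), radius 1/25


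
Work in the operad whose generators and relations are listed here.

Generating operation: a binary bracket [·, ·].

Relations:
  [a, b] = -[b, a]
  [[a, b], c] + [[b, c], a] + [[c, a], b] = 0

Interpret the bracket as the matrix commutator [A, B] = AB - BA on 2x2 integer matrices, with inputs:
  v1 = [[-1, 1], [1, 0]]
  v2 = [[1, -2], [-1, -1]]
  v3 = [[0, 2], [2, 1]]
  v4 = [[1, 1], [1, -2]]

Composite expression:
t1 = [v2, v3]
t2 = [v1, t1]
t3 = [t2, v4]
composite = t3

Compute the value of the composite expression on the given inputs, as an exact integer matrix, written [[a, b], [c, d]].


[[9, -16], [-11, -9]]

[v2, v3] = [[-2, 2], [-3, 2]]
[v1, [v2, v3]] = [[-5, 2], [-7, 5]]
[[v1, [v2, v3]], v4] = [[9, -16], [-11, -9]]


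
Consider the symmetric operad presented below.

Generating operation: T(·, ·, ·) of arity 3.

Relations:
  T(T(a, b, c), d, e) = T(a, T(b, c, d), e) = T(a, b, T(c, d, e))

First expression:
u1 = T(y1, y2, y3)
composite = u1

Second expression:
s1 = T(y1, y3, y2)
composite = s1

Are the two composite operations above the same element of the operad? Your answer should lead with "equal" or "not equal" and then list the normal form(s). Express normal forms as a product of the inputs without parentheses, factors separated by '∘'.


not equal: they reduce to y1 ∘ y2 ∘ y3 and y1 ∘ y3 ∘ y2

Normal form of the first expression: y1 ∘ y2 ∘ y3
Normal form of the second expression: y1 ∘ y3 ∘ y2
Distinct normal forms: not equal.


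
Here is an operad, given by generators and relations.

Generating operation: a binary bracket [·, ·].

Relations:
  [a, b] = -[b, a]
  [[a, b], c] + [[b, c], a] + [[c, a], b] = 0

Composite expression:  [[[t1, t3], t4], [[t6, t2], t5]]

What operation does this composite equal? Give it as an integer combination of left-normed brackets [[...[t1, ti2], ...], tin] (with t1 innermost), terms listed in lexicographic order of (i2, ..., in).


-[[[[[t1, t3], t4], t2], t6], t5] + [[[[[t1, t3], t4], t5], t2], t6] - [[[[[t1, t3], t4], t5], t6], t2] + [[[[[t1, t3], t4], t6], t2], t5]

Expand each bracket as ab - ba; the t1-initial words give the coefficients.
Composite bracket: [[[t1, t3], t4], [[t6, t2], t5]]
Expanding via [a, b] = ab - ba: 32 signed words (2^5 = 32).
Collect the words opening with t1:
  the word t1t3t4t2t6t5 carries sign -1 and contributes -[[[[[t1, t3], t4], t2], t6], t5]
  the word t1t3t4t5t2t6 carries sign +1 and contributes +[[[[[t1, t3], t4], t5], t2], t6]
  the word t1t3t4t5t6t2 carries sign -1 and contributes -[[[[[t1, t3], t4], t5], t6], t2]
  the word t1t3t4t6t2t5 carries sign +1 and contributes +[[[[[t1, t3], t4], t6], t2], t5]


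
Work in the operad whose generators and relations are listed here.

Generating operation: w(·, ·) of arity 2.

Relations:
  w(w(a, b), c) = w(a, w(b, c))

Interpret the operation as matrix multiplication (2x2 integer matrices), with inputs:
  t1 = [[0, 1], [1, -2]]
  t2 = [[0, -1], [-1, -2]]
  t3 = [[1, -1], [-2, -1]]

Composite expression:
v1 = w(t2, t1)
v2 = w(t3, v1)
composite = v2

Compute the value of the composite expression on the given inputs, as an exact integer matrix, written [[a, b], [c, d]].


w(t2, t1) = [[-1, 2], [-2, 3]]
w(t3, w(t2, t1)) = [[1, -1], [4, -7]]

[[1, -1], [4, -7]]


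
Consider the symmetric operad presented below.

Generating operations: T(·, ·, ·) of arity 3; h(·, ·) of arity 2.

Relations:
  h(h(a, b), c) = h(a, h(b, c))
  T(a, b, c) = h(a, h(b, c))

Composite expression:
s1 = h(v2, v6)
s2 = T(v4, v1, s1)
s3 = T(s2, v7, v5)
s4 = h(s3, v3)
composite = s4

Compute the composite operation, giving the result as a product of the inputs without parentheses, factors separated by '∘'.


v4 ∘ v1 ∘ v2 ∘ v6 ∘ v7 ∘ v5 ∘ v3


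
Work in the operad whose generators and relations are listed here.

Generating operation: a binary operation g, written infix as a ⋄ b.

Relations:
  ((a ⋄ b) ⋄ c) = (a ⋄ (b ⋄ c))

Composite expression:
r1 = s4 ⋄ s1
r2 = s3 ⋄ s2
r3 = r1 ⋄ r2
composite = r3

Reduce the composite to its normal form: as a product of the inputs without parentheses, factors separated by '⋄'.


s4 ⋄ s1 ⋄ s3 ⋄ s2

Key point: g is associative — brackets drop, the s-order remains.
(s4 ⋄ s1) linearizes to s4 ⋄ s1
(s3 ⋄ s2) linearizes to s3 ⋄ s2
((s4 ⋄ s1) ⋄ (s3 ⋄ s2)) linearizes to s4 ⋄ s1 ⋄ s3 ⋄ s2


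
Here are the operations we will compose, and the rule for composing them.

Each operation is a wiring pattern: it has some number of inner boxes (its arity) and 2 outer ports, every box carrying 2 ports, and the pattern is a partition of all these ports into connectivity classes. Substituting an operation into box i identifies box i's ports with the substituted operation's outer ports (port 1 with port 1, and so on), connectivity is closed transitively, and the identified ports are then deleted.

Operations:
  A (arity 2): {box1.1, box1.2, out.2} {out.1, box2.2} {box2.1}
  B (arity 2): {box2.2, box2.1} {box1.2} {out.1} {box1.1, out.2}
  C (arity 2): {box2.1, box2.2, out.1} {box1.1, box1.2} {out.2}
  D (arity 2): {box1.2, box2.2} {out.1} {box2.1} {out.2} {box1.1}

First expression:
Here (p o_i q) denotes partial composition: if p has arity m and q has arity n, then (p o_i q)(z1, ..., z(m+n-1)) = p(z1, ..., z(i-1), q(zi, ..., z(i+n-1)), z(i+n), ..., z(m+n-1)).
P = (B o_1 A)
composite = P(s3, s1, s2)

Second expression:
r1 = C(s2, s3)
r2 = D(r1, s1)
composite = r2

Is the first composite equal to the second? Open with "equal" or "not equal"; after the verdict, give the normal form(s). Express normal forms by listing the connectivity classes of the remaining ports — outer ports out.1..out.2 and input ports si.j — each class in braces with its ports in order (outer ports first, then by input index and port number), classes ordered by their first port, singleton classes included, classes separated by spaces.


Normal form of the first expression: {out.1} {out.2, s1.2} {s1.1} {s2.1, s2.2} {s3.1, s3.2}
Normal form of the second expression: {out.1} {out.2} {s1.1} {s1.2} {s2.1, s2.2} {s3.1, s3.2}
Different reductions; not equal.

not equal — first {out.1} {out.2, s1.2} {s1.1} {s2.1, s2.2} {s3.1, s3.2}, second {out.1} {out.2} {s1.1} {s1.2} {s2.1, s2.2} {s3.1, s3.2}


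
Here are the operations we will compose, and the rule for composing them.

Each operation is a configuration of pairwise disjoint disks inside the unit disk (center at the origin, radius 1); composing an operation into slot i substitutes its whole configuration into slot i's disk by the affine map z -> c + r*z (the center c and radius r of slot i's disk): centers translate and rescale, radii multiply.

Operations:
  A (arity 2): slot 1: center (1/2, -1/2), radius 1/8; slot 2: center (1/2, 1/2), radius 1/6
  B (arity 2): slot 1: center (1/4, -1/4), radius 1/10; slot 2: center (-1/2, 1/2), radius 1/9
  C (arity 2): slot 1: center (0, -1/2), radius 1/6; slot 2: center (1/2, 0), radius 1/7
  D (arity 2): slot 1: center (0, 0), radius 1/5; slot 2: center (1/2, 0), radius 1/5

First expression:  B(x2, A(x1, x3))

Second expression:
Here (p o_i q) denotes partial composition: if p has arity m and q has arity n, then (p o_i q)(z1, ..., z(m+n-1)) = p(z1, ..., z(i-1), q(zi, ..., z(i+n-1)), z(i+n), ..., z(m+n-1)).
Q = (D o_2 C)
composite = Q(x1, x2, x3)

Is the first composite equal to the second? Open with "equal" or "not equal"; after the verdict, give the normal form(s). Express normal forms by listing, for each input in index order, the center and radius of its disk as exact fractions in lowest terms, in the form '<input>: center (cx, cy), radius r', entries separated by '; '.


not equal: they reduce to x1: center (-4/9, 4/9), radius 1/72; x2: center (1/4, -1/4), radius 1/10; x3: center (-4/9, 5/9), radius 1/54 and x1: center (0, 0), radius 1/5; x2: center (1/2, -1/10), radius 1/30; x3: center (3/5, 0), radius 1/35

In normal form, the first expression is x1: center (-4/9, 4/9), radius 1/72; x2: center (1/4, -1/4), radius 1/10; x3: center (-4/9, 5/9), radius 1/54
In normal form, the second expression is x1: center (0, 0), radius 1/5; x2: center (1/2, -1/10), radius 1/30; x3: center (3/5, 0), radius 1/35
They disagree, so not equal.


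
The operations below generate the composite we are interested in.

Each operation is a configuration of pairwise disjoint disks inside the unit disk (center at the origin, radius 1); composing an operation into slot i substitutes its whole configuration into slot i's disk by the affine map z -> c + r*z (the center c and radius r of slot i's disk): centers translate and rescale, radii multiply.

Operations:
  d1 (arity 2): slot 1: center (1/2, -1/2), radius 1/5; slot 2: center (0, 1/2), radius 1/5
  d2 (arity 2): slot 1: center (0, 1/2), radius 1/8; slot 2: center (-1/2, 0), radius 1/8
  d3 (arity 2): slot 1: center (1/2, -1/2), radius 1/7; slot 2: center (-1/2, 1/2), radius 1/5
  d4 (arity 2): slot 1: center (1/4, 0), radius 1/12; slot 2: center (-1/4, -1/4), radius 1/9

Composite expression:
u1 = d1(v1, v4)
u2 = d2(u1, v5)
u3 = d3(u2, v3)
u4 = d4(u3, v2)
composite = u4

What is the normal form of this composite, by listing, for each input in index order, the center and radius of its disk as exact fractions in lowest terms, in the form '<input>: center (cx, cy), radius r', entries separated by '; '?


Affine substitution under d4: radii multiply and v-centers shift.
input v1: applying the 4 nested substitutions gives center (131/448, -7/192), radius 1/3360
input v4: applying the 4 nested substitutions gives center (7/24, -47/1344), radius 1/3360
input v5: applying the 3 nested substitutions gives center (2/7, -1/24), radius 1/672
input v3: applying the 2 nested substitutions gives center (5/24, 1/24), radius 1/60
input v2: applying the 1 nested substitution gives center (-1/4, -1/4), radius 1/9

v1: center (131/448, -7/192), radius 1/3360; v2: center (-1/4, -1/4), radius 1/9; v3: center (5/24, 1/24), radius 1/60; v4: center (7/24, -47/1344), radius 1/3360; v5: center (2/7, -1/24), radius 1/672


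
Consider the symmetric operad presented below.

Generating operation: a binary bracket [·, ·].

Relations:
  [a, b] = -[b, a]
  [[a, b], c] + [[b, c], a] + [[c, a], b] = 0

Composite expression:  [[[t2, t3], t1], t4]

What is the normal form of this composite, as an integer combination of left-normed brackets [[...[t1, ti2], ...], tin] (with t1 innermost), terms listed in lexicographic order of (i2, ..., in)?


-[[[t1, t2], t3], t4] + [[[t1, t3], t2], t4]

In the tensor algebra, words opening t1 carry the t1-anchored form.
Composite bracket: [[[t2, t3], t1], t4]
Expanding via [a, b] = ab - ba: 8 signed words (2^3 = 8).
Only words starting with t1 matter:
  sign of t1t2t3t4 is -1, so it contributes -[[[t1, t2], t3], t4]
  sign of t1t3t2t4 is +1, so it contributes +[[[t1, t3], t2], t4]


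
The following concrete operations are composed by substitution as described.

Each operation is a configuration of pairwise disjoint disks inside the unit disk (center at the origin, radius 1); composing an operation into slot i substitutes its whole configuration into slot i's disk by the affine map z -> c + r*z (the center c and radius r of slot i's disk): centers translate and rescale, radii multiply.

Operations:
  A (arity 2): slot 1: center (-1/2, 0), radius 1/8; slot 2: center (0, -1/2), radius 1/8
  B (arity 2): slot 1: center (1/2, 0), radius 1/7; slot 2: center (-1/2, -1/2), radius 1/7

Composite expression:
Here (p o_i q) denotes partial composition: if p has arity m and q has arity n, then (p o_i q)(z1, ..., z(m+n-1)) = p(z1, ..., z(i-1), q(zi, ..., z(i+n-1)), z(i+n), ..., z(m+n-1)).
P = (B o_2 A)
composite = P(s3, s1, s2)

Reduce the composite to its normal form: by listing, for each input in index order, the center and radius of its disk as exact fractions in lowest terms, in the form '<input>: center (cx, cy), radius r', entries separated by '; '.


s1: center (-4/7, -1/2), radius 1/56; s2: center (-1/2, -4/7), radius 1/56; s3: center (1/2, 0), radius 1/7

Affine substitution under B: radii multiply and s-centers shift.
s3 passes through 1 substitution, ending at center (1/2, 0), radius 1/7
s1 passes through 2 substitutions, ending at center (-4/7, -1/2), radius 1/56
s2 passes through 2 substitutions, ending at center (-1/2, -4/7), radius 1/56
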